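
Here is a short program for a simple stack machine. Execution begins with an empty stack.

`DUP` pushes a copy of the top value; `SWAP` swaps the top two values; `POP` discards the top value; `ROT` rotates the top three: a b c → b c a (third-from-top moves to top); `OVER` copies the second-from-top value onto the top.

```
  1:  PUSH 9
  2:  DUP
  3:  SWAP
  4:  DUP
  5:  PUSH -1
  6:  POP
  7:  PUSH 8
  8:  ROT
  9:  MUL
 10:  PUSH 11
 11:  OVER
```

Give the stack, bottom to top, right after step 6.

PUSH 9   9
DUP      9 9
SWAP     9 9
DUP      9 9 9
PUSH -1  9 9 9 -1
POP      9 9 9

[9, 9, 9]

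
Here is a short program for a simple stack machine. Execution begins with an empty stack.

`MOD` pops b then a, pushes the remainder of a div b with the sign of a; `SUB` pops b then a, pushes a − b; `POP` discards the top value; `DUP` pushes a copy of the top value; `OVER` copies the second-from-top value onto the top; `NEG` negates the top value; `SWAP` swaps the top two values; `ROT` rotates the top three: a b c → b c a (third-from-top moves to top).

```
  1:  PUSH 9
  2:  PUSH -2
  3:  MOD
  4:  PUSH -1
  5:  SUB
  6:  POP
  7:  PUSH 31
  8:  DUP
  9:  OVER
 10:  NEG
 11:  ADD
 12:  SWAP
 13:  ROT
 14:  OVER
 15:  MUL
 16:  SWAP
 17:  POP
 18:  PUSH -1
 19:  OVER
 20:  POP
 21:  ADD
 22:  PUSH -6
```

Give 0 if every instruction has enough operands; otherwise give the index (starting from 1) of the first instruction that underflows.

13

PUSH 9   [9]
PUSH -2  [9, -2]
MOD      [1]
PUSH -1  [1, -1]
SUB      [2]
POP      []
PUSH 31  [31]
DUP      [31, 31]
OVER     [31, 31, 31]
NEG      [31, 31, -31]
ADD      [31, 0]
SWAP     [0, 31]
ROT  — needs 3 operands, stack has 2 → underflow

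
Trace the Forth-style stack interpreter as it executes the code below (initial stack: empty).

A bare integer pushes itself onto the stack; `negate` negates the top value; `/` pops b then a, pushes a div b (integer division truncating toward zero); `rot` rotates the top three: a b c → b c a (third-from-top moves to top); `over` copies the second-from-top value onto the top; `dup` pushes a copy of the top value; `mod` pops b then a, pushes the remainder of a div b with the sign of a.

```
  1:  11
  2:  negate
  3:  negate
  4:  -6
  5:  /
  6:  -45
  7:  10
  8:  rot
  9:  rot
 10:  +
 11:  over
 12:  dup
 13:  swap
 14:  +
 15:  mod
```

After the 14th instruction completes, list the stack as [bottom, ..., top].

[10, -46, 20]

11      11
negate  -11
negate  11
-6      11 -6
/       -1
-45     -1 -45
10      -1 -45 10
rot     -45 10 -1
rot     10 -1 -45
+       10 -46
over    10 -46 10
dup     10 -46 10 10
swap    10 -46 10 10
+       10 -46 20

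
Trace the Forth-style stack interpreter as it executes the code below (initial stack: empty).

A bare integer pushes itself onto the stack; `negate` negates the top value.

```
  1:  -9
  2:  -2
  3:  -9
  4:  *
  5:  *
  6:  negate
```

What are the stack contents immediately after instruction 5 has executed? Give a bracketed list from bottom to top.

[-162]

-9 -> -9
-2 -> -9 -2
-9 -> -9 -2 -9
*  -> -9 18
*  -> -162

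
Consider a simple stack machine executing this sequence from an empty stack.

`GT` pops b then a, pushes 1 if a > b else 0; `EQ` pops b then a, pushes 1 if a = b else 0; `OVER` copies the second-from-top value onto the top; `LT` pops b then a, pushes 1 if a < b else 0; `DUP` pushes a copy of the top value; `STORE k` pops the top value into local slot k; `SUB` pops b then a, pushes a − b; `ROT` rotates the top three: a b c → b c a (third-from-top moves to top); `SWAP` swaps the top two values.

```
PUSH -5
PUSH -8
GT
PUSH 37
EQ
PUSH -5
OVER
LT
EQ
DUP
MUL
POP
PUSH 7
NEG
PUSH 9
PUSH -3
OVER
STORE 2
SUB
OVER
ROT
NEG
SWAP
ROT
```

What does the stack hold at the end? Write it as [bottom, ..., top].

[7, -7, 12]

PUSH -5 -> -5
PUSH -8 -> -5 -8
GT      -> 1
PUSH 37 -> 1 37
EQ      -> 0
PUSH -5 -> 0 -5
OVER    -> 0 -5 0
LT      -> 0 1
EQ      -> 0
DUP     -> 0 0
MUL     -> 0
POP     -> (empty)
PUSH 7  -> 7
NEG     -> -7
PUSH 9  -> -7 9
PUSH -3 -> -7 9 -3
OVER    -> -7 9 -3 9
STORE 2 -> -7 9 -3
SUB     -> -7 12
OVER    -> -7 12 -7
ROT     -> 12 -7 -7
NEG     -> 12 -7 7
SWAP    -> 12 7 -7
ROT     -> 7 -7 12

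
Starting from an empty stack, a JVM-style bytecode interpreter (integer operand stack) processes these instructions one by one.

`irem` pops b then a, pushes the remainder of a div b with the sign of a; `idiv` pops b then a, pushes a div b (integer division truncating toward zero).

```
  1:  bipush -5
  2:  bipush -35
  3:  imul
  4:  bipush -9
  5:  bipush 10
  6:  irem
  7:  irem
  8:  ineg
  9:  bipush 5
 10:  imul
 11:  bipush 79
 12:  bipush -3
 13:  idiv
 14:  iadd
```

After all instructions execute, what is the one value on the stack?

-46

bipush -5  : [-5]
bipush -35 : [-5, -35]
imul       : [175]
bipush -9  : [175, -9]
bipush 10  : [175, -9, 10]
irem       : [175, -9]
irem       : [4]
ineg       : [-4]
bipush 5   : [-4, 5]
imul       : [-20]
bipush 79  : [-20, 79]
bipush -3  : [-20, 79, -3]
idiv       : [-20, -26]
iadd       : [-46]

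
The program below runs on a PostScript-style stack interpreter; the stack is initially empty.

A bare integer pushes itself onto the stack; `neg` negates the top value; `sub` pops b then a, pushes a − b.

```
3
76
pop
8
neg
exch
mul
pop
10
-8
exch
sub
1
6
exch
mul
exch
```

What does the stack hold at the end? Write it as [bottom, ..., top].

[6, -18]

3    → [3]
76   → [3, 76]
pop  → [3]
8    → [3, 8]
neg  → [3, -8]
exch → [-8, 3]
mul  → [-24]
pop  → []
10   → [10]
-8   → [10, -8]
exch → [-8, 10]
sub  → [-18]
1    → [-18, 1]
6    → [-18, 1, 6]
exch → [-18, 6, 1]
mul  → [-18, 6]
exch → [6, -18]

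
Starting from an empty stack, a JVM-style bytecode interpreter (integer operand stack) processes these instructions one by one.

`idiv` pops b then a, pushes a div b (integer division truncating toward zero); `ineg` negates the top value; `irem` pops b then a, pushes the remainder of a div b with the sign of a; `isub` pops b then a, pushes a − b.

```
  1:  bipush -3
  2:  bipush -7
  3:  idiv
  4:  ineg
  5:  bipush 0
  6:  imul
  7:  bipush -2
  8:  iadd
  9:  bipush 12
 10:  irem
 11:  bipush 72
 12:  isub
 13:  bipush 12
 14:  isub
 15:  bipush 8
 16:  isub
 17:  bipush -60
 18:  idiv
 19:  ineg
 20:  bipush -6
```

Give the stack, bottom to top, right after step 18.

[1]

bipush -3   [-3]
bipush -7   [-3, -7]
idiv        [0]
ineg        [0]
bipush 0    [0, 0]
imul        [0]
bipush -2   [0, -2]
iadd        [-2]
bipush 12   [-2, 12]
irem        [-2]
bipush 72   [-2, 72]
isub        [-74]
bipush 12   [-74, 12]
isub        [-86]
bipush 8    [-86, 8]
isub        [-94]
bipush -60  [-94, -60]
idiv        [1]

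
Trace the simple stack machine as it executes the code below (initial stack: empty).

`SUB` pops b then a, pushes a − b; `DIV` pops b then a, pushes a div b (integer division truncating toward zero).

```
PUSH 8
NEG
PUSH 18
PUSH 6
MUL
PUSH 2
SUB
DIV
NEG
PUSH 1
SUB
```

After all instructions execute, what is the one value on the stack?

PUSH 8  -> 8
NEG     -> -8
PUSH 18 -> -8 18
PUSH 6  -> -8 18 6
MUL     -> -8 108
PUSH 2  -> -8 108 2
SUB     -> -8 106
DIV     -> 0
NEG     -> 0
PUSH 1  -> 0 1
SUB     -> -1

-1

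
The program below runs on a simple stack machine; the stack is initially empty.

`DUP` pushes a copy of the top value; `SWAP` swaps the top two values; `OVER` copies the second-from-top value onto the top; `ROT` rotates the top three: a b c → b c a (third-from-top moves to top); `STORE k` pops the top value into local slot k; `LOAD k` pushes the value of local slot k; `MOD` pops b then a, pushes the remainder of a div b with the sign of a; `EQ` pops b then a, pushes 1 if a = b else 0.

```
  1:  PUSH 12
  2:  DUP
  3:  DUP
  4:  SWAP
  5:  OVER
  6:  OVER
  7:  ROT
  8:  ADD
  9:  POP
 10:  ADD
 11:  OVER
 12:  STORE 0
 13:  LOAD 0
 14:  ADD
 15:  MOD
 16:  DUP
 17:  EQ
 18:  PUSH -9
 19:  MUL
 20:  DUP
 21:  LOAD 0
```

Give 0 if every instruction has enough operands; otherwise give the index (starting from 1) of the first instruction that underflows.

0

PUSH 12  12
DUP      12 12
DUP      12 12 12
SWAP     12 12 12
OVER     12 12 12 12
OVER     12 12 12 12 12
ROT      12 12 12 12 12
ADD      12 12 12 24
POP      12 12 12
ADD      12 24
OVER     12 24 12
STORE 0  12 24
LOAD 0   12 24 12
ADD      12 36
MOD      12
DUP      12 12
EQ       1
PUSH -9  1 -9
MUL      -9
DUP      -9 -9
LOAD 0   -9 -9 12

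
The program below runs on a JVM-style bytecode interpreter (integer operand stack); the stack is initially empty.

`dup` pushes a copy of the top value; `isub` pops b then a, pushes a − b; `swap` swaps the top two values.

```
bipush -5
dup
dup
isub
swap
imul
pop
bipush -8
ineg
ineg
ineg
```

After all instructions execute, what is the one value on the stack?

bipush -5 → -5
dup       → -5 -5
dup       → -5 -5 -5
isub      → -5 0
swap      → 0 -5
imul      → 0
pop       → (empty)
bipush -8 → -8
ineg      → 8
ineg      → -8
ineg      → 8

8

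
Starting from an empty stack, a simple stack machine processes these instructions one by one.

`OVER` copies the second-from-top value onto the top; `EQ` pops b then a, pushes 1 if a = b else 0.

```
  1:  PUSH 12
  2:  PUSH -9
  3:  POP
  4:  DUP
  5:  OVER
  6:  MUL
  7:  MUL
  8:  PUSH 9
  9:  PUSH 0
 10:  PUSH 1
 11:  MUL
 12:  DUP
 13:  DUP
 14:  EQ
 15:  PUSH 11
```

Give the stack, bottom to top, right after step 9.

[1728, 9, 0]

PUSH 12 -> [12]
PUSH -9 -> [12, -9]
POP     -> [12]
DUP     -> [12, 12]
OVER    -> [12, 12, 12]
MUL     -> [12, 144]
MUL     -> [1728]
PUSH 9  -> [1728, 9]
PUSH 0  -> [1728, 9, 0]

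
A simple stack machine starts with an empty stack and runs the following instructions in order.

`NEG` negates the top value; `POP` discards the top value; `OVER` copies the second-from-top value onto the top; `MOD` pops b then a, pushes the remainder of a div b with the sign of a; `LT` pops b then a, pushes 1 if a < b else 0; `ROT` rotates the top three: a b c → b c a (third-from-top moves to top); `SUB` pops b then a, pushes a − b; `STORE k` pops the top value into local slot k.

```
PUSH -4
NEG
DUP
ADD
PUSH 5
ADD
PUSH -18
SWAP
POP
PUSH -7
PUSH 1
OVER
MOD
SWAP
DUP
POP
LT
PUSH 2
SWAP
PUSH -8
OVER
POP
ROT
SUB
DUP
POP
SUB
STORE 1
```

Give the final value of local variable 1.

PUSH -4  : [-4]
NEG      : [4]
DUP      : [4, 4]
ADD      : [8]
PUSH 5   : [8, 5]
ADD      : [13]
PUSH -18 : [13, -18]
SWAP     : [-18, 13]
POP      : [-18]
PUSH -7  : [-18, -7]
PUSH 1   : [-18, -7, 1]
OVER     : [-18, -7, 1, -7]
MOD      : [-18, -7, 1]
SWAP     : [-18, 1, -7]
DUP      : [-18, 1, -7, -7]
POP      : [-18, 1, -7]
LT       : [-18, 0]
PUSH 2   : [-18, 0, 2]
SWAP     : [-18, 2, 0]
PUSH -8  : [-18, 2, 0, -8]
OVER     : [-18, 2, 0, -8, 0]
POP      : [-18, 2, 0, -8]
ROT      : [-18, 0, -8, 2]
SUB      : [-18, 0, -10]
DUP      : [-18, 0, -10, -10]
POP      : [-18, 0, -10]
SUB      : [-18, 10]
STORE 1  : [-18]

10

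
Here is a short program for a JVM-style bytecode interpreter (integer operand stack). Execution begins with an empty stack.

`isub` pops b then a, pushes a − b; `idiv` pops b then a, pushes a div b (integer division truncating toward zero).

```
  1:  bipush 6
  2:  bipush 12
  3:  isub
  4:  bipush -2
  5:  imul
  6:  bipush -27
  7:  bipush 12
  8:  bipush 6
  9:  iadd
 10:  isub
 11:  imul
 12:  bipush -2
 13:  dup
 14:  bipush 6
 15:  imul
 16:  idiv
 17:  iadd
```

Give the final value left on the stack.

-540

bipush 6   : [6]
bipush 12  : [6, 12]
isub       : [-6]
bipush -2  : [-6, -2]
imul       : [12]
bipush -27 : [12, -27]
bipush 12  : [12, -27, 12]
bipush 6   : [12, -27, 12, 6]
iadd       : [12, -27, 18]
isub       : [12, -45]
imul       : [-540]
bipush -2  : [-540, -2]
dup        : [-540, -2, -2]
bipush 6   : [-540, -2, -2, 6]
imul       : [-540, -2, -12]
idiv       : [-540, 0]
iadd       : [-540]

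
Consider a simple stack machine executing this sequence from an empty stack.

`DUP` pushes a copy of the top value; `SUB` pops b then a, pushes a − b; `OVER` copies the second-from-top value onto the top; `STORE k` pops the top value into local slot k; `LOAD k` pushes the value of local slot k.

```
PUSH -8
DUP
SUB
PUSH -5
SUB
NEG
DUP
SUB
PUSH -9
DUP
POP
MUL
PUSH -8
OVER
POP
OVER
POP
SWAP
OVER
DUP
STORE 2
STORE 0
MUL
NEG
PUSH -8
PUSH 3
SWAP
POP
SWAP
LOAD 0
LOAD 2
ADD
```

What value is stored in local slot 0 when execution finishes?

-8

PUSH -8 -> -8
DUP     -> -8 -8
SUB     -> 0
PUSH -5 -> 0 -5
SUB     -> 5
NEG     -> -5
DUP     -> -5 -5
SUB     -> 0
PUSH -9 -> 0 -9
DUP     -> 0 -9 -9
POP     -> 0 -9
MUL     -> 0
PUSH -8 -> 0 -8
OVER    -> 0 -8 0
POP     -> 0 -8
OVER    -> 0 -8 0
POP     -> 0 -8
SWAP    -> -8 0
OVER    -> -8 0 -8
DUP     -> -8 0 -8 -8
STORE 2 -> -8 0 -8
STORE 0 -> -8 0
MUL     -> 0
NEG     -> 0
PUSH -8 -> 0 -8
PUSH 3  -> 0 -8 3
SWAP    -> 0 3 -8
POP     -> 0 3
SWAP    -> 3 0
LOAD 0  -> 3 0 -8
LOAD 2  -> 3 0 -8 -8
ADD     -> 3 0 -16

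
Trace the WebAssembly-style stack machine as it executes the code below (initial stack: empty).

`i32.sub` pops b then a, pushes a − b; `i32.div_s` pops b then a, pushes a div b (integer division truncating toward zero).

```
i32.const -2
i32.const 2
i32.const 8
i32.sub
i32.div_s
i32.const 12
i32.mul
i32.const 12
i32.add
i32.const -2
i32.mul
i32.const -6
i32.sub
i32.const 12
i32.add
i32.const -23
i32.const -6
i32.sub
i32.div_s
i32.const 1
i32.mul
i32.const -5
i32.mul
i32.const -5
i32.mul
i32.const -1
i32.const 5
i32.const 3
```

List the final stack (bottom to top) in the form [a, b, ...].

[0, -1, 5, 3]

i32.const -2   [-2]
i32.const 2    [-2, 2]
i32.const 8    [-2, 2, 8]
i32.sub        [-2, -6]
i32.div_s      [0]
i32.const 12   [0, 12]
i32.mul        [0]
i32.const 12   [0, 12]
i32.add        [12]
i32.const -2   [12, -2]
i32.mul        [-24]
i32.const -6   [-24, -6]
i32.sub        [-18]
i32.const 12   [-18, 12]
i32.add        [-6]
i32.const -23  [-6, -23]
i32.const -6   [-6, -23, -6]
i32.sub        [-6, -17]
i32.div_s      [0]
i32.const 1    [0, 1]
i32.mul        [0]
i32.const -5   [0, -5]
i32.mul        [0]
i32.const -5   [0, -5]
i32.mul        [0]
i32.const -1   [0, -1]
i32.const 5    [0, -1, 5]
i32.const 3    [0, -1, 5, 3]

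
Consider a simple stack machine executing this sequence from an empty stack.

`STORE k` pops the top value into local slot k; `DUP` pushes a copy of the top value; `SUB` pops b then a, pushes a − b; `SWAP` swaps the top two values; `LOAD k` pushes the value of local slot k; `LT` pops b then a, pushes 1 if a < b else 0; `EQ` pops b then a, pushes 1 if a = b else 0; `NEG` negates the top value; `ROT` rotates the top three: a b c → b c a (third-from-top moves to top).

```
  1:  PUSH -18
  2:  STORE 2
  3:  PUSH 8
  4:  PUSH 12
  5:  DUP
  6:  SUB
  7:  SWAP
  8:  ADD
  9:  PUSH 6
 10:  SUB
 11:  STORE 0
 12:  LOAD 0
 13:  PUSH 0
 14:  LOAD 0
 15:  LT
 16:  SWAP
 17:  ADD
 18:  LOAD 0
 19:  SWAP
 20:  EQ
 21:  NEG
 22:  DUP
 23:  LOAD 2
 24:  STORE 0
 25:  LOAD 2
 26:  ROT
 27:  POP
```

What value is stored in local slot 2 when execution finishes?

-18

PUSH -18 -> [-18]
STORE 2  -> []
PUSH 8   -> [8]
PUSH 12  -> [8, 12]
DUP      -> [8, 12, 12]
SUB      -> [8, 0]
SWAP     -> [0, 8]
ADD      -> [8]
PUSH 6   -> [8, 6]
SUB      -> [2]
STORE 0  -> []
LOAD 0   -> [2]
PUSH 0   -> [2, 0]
LOAD 0   -> [2, 0, 2]
LT       -> [2, 1]
SWAP     -> [1, 2]
ADD      -> [3]
LOAD 0   -> [3, 2]
SWAP     -> [2, 3]
EQ       -> [0]
NEG      -> [0]
DUP      -> [0, 0]
LOAD 2   -> [0, 0, -18]
STORE 0  -> [0, 0]
LOAD 2   -> [0, 0, -18]
ROT      -> [0, -18, 0]
POP      -> [0, -18]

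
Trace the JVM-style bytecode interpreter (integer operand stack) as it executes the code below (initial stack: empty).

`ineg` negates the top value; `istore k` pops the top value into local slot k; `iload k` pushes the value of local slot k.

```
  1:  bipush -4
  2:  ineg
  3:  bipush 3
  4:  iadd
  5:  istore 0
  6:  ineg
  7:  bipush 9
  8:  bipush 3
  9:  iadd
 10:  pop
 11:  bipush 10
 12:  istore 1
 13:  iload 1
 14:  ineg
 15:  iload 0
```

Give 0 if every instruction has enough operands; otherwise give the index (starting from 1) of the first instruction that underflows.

bipush -4  -4
ineg       4
bipush 3   4 3
iadd       7
istore 0   (empty)
ineg  — needs 1 operand, stack has 0 → underflow

6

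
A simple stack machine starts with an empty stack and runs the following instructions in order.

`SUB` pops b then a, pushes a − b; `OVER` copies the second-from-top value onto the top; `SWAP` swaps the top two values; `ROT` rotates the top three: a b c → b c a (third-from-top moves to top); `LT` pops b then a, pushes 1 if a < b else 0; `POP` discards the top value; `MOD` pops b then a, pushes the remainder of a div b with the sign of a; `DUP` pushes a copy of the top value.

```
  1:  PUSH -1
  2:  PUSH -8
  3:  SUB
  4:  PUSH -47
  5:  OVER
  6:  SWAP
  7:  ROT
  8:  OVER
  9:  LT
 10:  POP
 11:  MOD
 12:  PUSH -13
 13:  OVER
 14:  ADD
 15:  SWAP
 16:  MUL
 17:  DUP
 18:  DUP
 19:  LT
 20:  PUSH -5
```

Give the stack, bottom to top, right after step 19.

PUSH -1  : [-1]
PUSH -8  : [-1, -8]
SUB      : [7]
PUSH -47 : [7, -47]
OVER     : [7, -47, 7]
SWAP     : [7, 7, -47]
ROT      : [7, -47, 7]
OVER     : [7, -47, 7, -47]
LT       : [7, -47, 0]
POP      : [7, -47]
MOD      : [7]
PUSH -13 : [7, -13]
OVER     : [7, -13, 7]
ADD      : [7, -6]
SWAP     : [-6, 7]
MUL      : [-42]
DUP      : [-42, -42]
DUP      : [-42, -42, -42]
LT       : [-42, 0]

[-42, 0]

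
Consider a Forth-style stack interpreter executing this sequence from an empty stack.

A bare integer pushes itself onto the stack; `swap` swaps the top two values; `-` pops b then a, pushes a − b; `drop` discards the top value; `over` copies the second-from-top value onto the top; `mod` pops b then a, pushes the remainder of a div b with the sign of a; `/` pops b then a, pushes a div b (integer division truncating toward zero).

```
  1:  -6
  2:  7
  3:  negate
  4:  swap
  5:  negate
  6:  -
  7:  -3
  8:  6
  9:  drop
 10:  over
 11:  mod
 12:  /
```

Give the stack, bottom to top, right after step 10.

[-13, -3, -13]

-6     → [-6]
7      → [-6, 7]
negate → [-6, -7]
swap   → [-7, -6]
negate → [-7, 6]
-      → [-13]
-3     → [-13, -3]
6      → [-13, -3, 6]
drop   → [-13, -3]
over   → [-13, -3, -13]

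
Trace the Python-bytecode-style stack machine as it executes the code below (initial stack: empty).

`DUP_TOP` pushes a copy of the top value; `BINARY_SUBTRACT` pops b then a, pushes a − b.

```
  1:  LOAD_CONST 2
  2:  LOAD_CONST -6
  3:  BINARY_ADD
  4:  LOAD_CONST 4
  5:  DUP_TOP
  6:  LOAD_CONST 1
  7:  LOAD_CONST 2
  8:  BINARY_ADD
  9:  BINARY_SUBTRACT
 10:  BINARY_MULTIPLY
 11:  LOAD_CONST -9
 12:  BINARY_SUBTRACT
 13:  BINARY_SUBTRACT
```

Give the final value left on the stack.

LOAD_CONST 2    -> 2
LOAD_CONST -6   -> 2 -6
BINARY_ADD      -> -4
LOAD_CONST 4    -> -4 4
DUP_TOP         -> -4 4 4
LOAD_CONST 1    -> -4 4 4 1
LOAD_CONST 2    -> -4 4 4 1 2
BINARY_ADD      -> -4 4 4 3
BINARY_SUBTRACT -> -4 4 1
BINARY_MULTIPLY -> -4 4
LOAD_CONST -9   -> -4 4 -9
BINARY_SUBTRACT -> -4 13
BINARY_SUBTRACT -> -17

-17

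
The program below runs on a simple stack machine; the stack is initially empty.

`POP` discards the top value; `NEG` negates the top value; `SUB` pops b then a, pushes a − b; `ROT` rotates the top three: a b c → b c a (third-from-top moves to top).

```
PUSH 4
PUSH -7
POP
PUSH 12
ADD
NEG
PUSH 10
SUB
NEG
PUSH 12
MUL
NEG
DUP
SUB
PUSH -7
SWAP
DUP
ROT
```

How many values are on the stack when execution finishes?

PUSH 4  -> 4
PUSH -7 -> 4 -7
POP     -> 4
PUSH 12 -> 4 12
ADD     -> 16
NEG     -> -16
PUSH 10 -> -16 10
SUB     -> -26
NEG     -> 26
PUSH 12 -> 26 12
MUL     -> 312
NEG     -> -312
DUP     -> -312 -312
SUB     -> 0
PUSH -7 -> 0 -7
SWAP    -> -7 0
DUP     -> -7 0 0
ROT     -> 0 0 -7

3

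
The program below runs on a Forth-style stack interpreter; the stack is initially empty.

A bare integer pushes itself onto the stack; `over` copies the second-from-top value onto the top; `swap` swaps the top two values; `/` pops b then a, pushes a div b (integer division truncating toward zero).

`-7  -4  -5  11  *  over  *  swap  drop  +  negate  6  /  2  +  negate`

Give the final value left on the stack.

33

-7      [-7]
-4      [-7, -4]
-5      [-7, -4, -5]
11      [-7, -4, -5, 11]
*       [-7, -4, -55]
over    [-7, -4, -55, -4]
*       [-7, -4, 220]
swap    [-7, 220, -4]
drop    [-7, 220]
+       [213]
negate  [-213]
6       [-213, 6]
/       [-35]
2       [-35, 2]
+       [-33]
negate  [33]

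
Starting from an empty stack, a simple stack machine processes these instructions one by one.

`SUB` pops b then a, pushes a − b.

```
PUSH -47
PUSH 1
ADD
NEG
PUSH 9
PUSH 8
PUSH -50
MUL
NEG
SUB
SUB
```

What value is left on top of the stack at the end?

437

PUSH -47 → [-47]
PUSH 1   → [-47, 1]
ADD      → [-46]
NEG      → [46]
PUSH 9   → [46, 9]
PUSH 8   → [46, 9, 8]
PUSH -50 → [46, 9, 8, -50]
MUL      → [46, 9, -400]
NEG      → [46, 9, 400]
SUB      → [46, -391]
SUB      → [437]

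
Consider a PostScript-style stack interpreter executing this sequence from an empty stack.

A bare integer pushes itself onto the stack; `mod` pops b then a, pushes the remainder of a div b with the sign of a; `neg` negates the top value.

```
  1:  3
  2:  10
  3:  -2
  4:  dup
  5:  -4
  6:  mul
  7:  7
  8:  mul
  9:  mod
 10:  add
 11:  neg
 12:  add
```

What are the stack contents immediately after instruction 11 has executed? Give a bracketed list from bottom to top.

[3, -8]

3    3
10   3 10
-2   3 10 -2
dup  3 10 -2 -2
-4   3 10 -2 -2 -4
mul  3 10 -2 8
7    3 10 -2 8 7
mul  3 10 -2 56
mod  3 10 -2
add  3 8
neg  3 -8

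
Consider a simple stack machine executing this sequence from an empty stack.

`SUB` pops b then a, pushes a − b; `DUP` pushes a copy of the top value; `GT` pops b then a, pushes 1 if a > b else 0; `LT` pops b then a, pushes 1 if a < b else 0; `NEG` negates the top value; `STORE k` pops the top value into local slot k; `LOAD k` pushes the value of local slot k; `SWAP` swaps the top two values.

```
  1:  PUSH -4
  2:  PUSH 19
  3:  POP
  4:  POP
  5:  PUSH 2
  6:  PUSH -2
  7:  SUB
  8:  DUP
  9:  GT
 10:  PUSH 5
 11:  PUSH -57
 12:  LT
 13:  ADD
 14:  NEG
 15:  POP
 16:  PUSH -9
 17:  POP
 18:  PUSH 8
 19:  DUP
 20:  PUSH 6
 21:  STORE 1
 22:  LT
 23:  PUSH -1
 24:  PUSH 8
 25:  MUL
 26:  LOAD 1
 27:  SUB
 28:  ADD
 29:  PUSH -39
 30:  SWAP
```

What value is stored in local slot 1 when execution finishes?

PUSH -4  → [-4]
PUSH 19  → [-4, 19]
POP      → [-4]
POP      → []
PUSH 2   → [2]
PUSH -2  → [2, -2]
SUB      → [4]
DUP      → [4, 4]
GT       → [0]
PUSH 5   → [0, 5]
PUSH -57 → [0, 5, -57]
LT       → [0, 0]
ADD      → [0]
NEG      → [0]
POP      → []
PUSH -9  → [-9]
POP      → []
PUSH 8   → [8]
DUP      → [8, 8]
PUSH 6   → [8, 8, 6]
STORE 1  → [8, 8]
LT       → [0]
PUSH -1  → [0, -1]
PUSH 8   → [0, -1, 8]
MUL      → [0, -8]
LOAD 1   → [0, -8, 6]
SUB      → [0, -14]
ADD      → [-14]
PUSH -39 → [-14, -39]
SWAP     → [-39, -14]

6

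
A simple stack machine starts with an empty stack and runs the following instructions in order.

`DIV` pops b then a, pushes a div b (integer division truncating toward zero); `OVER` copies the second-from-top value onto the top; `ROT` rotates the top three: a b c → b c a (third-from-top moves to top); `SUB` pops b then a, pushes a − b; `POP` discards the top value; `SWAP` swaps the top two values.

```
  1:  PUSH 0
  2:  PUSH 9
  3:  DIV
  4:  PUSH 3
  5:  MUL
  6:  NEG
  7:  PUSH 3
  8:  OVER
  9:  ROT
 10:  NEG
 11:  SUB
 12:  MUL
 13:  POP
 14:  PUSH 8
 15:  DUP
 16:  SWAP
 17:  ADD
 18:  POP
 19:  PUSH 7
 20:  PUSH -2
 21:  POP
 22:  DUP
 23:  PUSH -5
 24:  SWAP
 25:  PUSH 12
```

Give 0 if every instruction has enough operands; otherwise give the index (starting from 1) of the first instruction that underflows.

PUSH 0  : [0]
PUSH 9  : [0, 9]
DIV     : [0]
PUSH 3  : [0, 3]
MUL     : [0]
NEG     : [0]
PUSH 3  : [0, 3]
OVER    : [0, 3, 0]
ROT     : [3, 0, 0]
NEG     : [3, 0, 0]
SUB     : [3, 0]
MUL     : [0]
POP     : []
PUSH 8  : [8]
DUP     : [8, 8]
SWAP    : [8, 8]
ADD     : [16]
POP     : []
PUSH 7  : [7]
PUSH -2 : [7, -2]
POP     : [7]
DUP     : [7, 7]
PUSH -5 : [7, 7, -5]
SWAP    : [7, -5, 7]
PUSH 12 : [7, -5, 7, 12]

0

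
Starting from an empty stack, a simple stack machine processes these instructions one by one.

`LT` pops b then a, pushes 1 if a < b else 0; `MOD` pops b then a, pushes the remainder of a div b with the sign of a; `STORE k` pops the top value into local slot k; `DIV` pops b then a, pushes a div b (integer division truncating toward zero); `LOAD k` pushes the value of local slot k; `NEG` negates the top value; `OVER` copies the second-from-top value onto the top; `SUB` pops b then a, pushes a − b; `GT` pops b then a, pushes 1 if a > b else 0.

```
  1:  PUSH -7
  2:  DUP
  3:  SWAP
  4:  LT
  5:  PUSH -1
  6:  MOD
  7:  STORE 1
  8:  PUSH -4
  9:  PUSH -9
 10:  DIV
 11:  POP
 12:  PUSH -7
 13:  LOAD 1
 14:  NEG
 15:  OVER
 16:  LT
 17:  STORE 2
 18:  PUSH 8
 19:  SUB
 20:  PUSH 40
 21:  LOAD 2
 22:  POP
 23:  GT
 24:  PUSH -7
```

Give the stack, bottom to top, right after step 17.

PUSH -7 : [-7]
DUP     : [-7, -7]
SWAP    : [-7, -7]
LT      : [0]
PUSH -1 : [0, -1]
MOD     : [0]
STORE 1 : []
PUSH -4 : [-4]
PUSH -9 : [-4, -9]
DIV     : [0]
POP     : []
PUSH -7 : [-7]
LOAD 1  : [-7, 0]
NEG     : [-7, 0]
OVER    : [-7, 0, -7]
LT      : [-7, 0]
STORE 2 : [-7]

[-7]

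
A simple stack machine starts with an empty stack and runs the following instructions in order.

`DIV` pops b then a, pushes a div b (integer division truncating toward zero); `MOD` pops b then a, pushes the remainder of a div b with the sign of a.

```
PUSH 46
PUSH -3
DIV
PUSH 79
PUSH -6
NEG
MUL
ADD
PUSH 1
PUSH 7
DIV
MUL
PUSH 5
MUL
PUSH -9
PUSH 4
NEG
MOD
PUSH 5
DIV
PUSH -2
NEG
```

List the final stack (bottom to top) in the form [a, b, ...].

[0, 0, 2]

PUSH 46  [46]
PUSH -3  [46, -3]
DIV      [-15]
PUSH 79  [-15, 79]
PUSH -6  [-15, 79, -6]
NEG      [-15, 79, 6]
MUL      [-15, 474]
ADD      [459]
PUSH 1   [459, 1]
PUSH 7   [459, 1, 7]
DIV      [459, 0]
MUL      [0]
PUSH 5   [0, 5]
MUL      [0]
PUSH -9  [0, -9]
PUSH 4   [0, -9, 4]
NEG      [0, -9, -4]
MOD      [0, -1]
PUSH 5   [0, -1, 5]
DIV      [0, 0]
PUSH -2  [0, 0, -2]
NEG      [0, 0, 2]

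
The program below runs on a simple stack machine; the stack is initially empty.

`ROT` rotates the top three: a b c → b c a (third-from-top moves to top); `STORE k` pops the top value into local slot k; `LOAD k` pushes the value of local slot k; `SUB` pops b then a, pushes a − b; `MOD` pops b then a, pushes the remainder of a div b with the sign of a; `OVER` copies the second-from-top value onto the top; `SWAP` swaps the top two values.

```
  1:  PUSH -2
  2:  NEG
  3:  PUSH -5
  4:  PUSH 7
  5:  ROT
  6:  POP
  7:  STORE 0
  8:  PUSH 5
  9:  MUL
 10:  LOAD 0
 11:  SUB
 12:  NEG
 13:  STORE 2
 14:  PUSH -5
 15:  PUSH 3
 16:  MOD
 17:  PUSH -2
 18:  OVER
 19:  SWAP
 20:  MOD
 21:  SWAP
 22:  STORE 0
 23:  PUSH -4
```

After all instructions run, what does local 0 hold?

PUSH -2 -> [-2]
NEG     -> [2]
PUSH -5 -> [2, -5]
PUSH 7  -> [2, -5, 7]
ROT     -> [-5, 7, 2]
POP     -> [-5, 7]
STORE 0 -> [-5]
PUSH 5  -> [-5, 5]
MUL     -> [-25]
LOAD 0  -> [-25, 7]
SUB     -> [-32]
NEG     -> [32]
STORE 2 -> []
PUSH -5 -> [-5]
PUSH 3  -> [-5, 3]
MOD     -> [-2]
PUSH -2 -> [-2, -2]
OVER    -> [-2, -2, -2]
SWAP    -> [-2, -2, -2]
MOD     -> [-2, 0]
SWAP    -> [0, -2]
STORE 0 -> [0]
PUSH -4 -> [0, -4]

-2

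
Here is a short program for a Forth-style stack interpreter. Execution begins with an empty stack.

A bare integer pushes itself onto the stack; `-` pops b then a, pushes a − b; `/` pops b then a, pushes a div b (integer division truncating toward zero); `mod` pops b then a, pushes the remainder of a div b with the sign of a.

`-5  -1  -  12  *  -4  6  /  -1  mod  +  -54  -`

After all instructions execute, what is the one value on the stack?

-5  → [-5]
-1  → [-5, -1]
-   → [-4]
12  → [-4, 12]
*   → [-48]
-4  → [-48, -4]
6   → [-48, -4, 6]
/   → [-48, 0]
-1  → [-48, 0, -1]
mod → [-48, 0]
+   → [-48]
-54 → [-48, -54]
-   → [6]

6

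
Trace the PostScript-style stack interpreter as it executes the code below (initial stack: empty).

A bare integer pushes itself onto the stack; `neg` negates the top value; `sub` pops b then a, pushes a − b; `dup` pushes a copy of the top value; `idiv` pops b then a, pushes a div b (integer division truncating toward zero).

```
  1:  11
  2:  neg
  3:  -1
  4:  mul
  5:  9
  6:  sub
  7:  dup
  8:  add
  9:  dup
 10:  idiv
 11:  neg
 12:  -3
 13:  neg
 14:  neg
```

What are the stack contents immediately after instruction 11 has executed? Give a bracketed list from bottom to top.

11    [11]
neg   [-11]
-1    [-11, -1]
mul   [11]
9     [11, 9]
sub   [2]
dup   [2, 2]
add   [4]
dup   [4, 4]
idiv  [1]
neg   [-1]

[-1]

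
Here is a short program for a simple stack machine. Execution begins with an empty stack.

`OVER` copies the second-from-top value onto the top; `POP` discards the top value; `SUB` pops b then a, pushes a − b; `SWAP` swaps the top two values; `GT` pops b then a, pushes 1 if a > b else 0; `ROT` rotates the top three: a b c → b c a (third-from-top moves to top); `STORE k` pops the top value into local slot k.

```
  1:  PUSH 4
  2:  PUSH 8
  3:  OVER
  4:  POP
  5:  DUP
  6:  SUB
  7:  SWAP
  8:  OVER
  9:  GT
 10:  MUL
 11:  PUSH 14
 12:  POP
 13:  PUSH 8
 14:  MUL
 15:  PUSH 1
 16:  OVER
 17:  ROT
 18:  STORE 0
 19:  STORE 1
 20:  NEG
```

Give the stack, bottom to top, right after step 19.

PUSH 4  → 4
PUSH 8  → 4 8
OVER    → 4 8 4
POP     → 4 8
DUP     → 4 8 8
SUB     → 4 0
SWAP    → 0 4
OVER    → 0 4 0
GT      → 0 1
MUL     → 0
PUSH 14 → 0 14
POP     → 0
PUSH 8  → 0 8
MUL     → 0
PUSH 1  → 0 1
OVER    → 0 1 0
ROT     → 1 0 0
STORE 0 → 1 0
STORE 1 → 1

[1]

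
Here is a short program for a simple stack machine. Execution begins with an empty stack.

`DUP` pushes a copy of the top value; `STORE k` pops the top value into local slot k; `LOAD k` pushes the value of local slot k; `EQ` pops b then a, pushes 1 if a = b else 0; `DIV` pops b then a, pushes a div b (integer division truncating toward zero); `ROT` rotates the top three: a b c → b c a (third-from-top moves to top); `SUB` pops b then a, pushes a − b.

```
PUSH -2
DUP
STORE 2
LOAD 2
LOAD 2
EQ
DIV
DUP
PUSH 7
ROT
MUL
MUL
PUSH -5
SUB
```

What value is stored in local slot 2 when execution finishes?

-2

PUSH -2 → -2
DUP     → -2 -2
STORE 2 → -2
LOAD 2  → -2 -2
LOAD 2  → -2 -2 -2
EQ      → -2 1
DIV     → -2
DUP     → -2 -2
PUSH 7  → -2 -2 7
ROT     → -2 7 -2
MUL     → -2 -14
MUL     → 28
PUSH -5 → 28 -5
SUB     → 33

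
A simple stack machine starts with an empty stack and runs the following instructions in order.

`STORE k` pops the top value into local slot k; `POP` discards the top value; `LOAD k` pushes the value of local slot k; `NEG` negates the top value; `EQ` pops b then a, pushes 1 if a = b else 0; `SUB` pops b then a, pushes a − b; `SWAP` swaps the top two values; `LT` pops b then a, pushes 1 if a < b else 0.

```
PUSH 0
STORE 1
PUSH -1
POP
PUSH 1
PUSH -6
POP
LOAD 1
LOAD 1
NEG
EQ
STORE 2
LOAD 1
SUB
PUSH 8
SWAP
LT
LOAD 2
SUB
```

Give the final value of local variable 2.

PUSH 0   [0]
STORE 1  []
PUSH -1  [-1]
POP      []
PUSH 1   [1]
PUSH -6  [1, -6]
POP      [1]
LOAD 1   [1, 0]
LOAD 1   [1, 0, 0]
NEG      [1, 0, 0]
EQ       [1, 1]
STORE 2  [1]
LOAD 1   [1, 0]
SUB      [1]
PUSH 8   [1, 8]
SWAP     [8, 1]
LT       [0]
LOAD 2   [0, 1]
SUB      [-1]

1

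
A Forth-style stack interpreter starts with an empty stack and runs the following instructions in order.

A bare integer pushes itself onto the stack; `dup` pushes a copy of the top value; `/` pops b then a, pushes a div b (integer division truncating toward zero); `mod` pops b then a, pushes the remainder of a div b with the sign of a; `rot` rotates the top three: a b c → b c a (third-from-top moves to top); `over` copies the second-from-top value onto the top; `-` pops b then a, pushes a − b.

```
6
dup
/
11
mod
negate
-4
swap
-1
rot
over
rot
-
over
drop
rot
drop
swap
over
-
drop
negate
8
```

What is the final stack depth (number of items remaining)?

2

6      -> 6
dup    -> 6 6
/      -> 1
11     -> 1 11
mod    -> 1
negate -> -1
-4     -> -1 -4
swap   -> -4 -1
-1     -> -4 -1 -1
rot    -> -1 -1 -4
over   -> -1 -1 -4 -1
rot    -> -1 -4 -1 -1
-      -> -1 -4 0
over   -> -1 -4 0 -4
drop   -> -1 -4 0
rot    -> -4 0 -1
drop   -> -4 0
swap   -> 0 -4
over   -> 0 -4 0
-      -> 0 -4
drop   -> 0
negate -> 0
8      -> 0 8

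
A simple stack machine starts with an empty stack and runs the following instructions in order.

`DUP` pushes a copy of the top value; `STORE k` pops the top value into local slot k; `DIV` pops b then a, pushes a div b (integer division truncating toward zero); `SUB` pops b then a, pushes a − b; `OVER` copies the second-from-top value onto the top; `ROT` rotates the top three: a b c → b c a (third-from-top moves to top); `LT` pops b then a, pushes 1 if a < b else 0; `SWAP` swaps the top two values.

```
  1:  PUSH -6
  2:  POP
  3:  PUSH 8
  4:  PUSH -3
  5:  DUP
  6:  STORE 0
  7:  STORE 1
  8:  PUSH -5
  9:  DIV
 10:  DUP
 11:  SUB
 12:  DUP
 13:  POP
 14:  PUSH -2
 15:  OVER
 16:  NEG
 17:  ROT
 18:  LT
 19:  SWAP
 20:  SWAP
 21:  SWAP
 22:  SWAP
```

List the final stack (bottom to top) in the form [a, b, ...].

[-2, 0]

PUSH -6 : [-6]
POP     : []
PUSH 8  : [8]
PUSH -3 : [8, -3]
DUP     : [8, -3, -3]
STORE 0 : [8, -3]
STORE 1 : [8]
PUSH -5 : [8, -5]
DIV     : [-1]
DUP     : [-1, -1]
SUB     : [0]
DUP     : [0, 0]
POP     : [0]
PUSH -2 : [0, -2]
OVER    : [0, -2, 0]
NEG     : [0, -2, 0]
ROT     : [-2, 0, 0]
LT      : [-2, 0]
SWAP    : [0, -2]
SWAP    : [-2, 0]
SWAP    : [0, -2]
SWAP    : [-2, 0]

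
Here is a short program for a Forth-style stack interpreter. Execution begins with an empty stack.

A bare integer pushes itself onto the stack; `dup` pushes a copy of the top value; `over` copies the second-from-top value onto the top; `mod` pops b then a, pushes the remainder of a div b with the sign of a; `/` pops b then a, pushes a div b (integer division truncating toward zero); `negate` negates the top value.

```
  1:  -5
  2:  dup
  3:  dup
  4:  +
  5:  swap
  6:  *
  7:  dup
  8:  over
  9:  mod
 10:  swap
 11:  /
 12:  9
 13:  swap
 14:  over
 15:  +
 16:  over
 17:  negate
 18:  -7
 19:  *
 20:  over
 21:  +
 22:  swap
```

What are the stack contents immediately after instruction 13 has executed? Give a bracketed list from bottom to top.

[9, 0]

-5   -> -5
dup  -> -5 -5
dup  -> -5 -5 -5
+    -> -5 -10
swap -> -10 -5
*    -> 50
dup  -> 50 50
over -> 50 50 50
mod  -> 50 0
swap -> 0 50
/    -> 0
9    -> 0 9
swap -> 9 0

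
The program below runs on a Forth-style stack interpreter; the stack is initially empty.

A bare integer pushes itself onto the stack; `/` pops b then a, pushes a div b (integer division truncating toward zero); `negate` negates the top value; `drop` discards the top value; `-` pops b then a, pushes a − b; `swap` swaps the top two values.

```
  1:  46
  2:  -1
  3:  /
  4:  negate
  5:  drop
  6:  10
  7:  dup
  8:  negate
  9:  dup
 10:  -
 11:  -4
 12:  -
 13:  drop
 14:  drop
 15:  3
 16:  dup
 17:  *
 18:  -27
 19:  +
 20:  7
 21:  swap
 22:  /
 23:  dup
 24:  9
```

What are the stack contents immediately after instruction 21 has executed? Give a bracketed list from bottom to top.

46      [46]
-1      [46, -1]
/       [-46]
negate  [46]
drop    []
10      [10]
dup     [10, 10]
negate  [10, -10]
dup     [10, -10, -10]
-       [10, 0]
-4      [10, 0, -4]
-       [10, 4]
drop    [10]
drop    []
3       [3]
dup     [3, 3]
*       [9]
-27     [9, -27]
+       [-18]
7       [-18, 7]
swap    [7, -18]

[7, -18]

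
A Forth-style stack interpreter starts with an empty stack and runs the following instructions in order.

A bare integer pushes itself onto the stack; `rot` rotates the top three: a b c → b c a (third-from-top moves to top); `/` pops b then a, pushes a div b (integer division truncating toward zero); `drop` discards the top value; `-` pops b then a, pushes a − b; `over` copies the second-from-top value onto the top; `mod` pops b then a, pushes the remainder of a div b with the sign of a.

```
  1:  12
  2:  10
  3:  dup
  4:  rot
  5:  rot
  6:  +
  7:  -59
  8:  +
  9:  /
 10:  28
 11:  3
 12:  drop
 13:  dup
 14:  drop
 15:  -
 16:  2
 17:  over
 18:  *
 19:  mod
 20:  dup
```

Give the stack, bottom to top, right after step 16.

12    12
10    12 10
dup   12 10 10
rot   10 10 12
rot   10 12 10
+     10 22
-59   10 22 -59
+     10 -37
/     0
28    0 28
3     0 28 3
drop  0 28
dup   0 28 28
drop  0 28
-     -28
2     -28 2

[-28, 2]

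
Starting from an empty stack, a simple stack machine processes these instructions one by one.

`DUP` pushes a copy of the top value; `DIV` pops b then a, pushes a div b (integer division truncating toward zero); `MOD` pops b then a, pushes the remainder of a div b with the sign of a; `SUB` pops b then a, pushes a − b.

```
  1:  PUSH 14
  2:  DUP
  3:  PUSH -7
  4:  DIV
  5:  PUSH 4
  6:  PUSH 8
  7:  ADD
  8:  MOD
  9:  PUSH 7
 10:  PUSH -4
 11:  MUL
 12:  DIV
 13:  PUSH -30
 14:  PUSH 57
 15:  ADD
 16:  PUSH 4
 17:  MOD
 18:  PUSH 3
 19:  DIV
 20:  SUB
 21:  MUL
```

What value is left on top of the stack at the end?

PUSH 14  -> 14
DUP      -> 14 14
PUSH -7  -> 14 14 -7
DIV      -> 14 -2
PUSH 4   -> 14 -2 4
PUSH 8   -> 14 -2 4 8
ADD      -> 14 -2 12
MOD      -> 14 -2
PUSH 7   -> 14 -2 7
PUSH -4  -> 14 -2 7 -4
MUL      -> 14 -2 -28
DIV      -> 14 0
PUSH -30 -> 14 0 -30
PUSH 57  -> 14 0 -30 57
ADD      -> 14 0 27
PUSH 4   -> 14 0 27 4
MOD      -> 14 0 3
PUSH 3   -> 14 0 3 3
DIV      -> 14 0 1
SUB      -> 14 -1
MUL      -> -14

-14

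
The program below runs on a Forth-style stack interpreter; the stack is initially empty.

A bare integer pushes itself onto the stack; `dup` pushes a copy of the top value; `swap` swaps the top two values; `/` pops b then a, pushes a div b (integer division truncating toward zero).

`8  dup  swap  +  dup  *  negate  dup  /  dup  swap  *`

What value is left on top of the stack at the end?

8       8
dup     8 8
swap    8 8
+       16
dup     16 16
*       256
negate  -256
dup     -256 -256
/       1
dup     1 1
swap    1 1
*       1

1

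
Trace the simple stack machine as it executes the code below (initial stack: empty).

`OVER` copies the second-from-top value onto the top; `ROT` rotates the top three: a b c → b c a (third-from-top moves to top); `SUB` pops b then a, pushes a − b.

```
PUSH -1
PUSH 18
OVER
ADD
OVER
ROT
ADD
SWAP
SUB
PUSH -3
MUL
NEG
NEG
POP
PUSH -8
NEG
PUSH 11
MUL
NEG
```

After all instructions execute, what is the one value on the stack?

PUSH -1 -> [-1]
PUSH 18 -> [-1, 18]
OVER    -> [-1, 18, -1]
ADD     -> [-1, 17]
OVER    -> [-1, 17, -1]
ROT     -> [17, -1, -1]
ADD     -> [17, -2]
SWAP    -> [-2, 17]
SUB     -> [-19]
PUSH -3 -> [-19, -3]
MUL     -> [57]
NEG     -> [-57]
NEG     -> [57]
POP     -> []
PUSH -8 -> [-8]
NEG     -> [8]
PUSH 11 -> [8, 11]
MUL     -> [88]
NEG     -> [-88]

-88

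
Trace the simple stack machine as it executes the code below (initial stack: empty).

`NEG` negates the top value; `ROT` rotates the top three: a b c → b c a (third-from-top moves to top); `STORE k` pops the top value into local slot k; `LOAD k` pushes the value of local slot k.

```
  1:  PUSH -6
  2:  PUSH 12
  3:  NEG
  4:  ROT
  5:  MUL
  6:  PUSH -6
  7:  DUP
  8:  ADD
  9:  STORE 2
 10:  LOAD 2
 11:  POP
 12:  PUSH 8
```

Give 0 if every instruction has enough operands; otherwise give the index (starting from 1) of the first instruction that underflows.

4

PUSH -6 -> [-6]
PUSH 12 -> [-6, 12]
NEG     -> [-6, -12]
ROT  — needs 3 operands, stack has 2 → underflow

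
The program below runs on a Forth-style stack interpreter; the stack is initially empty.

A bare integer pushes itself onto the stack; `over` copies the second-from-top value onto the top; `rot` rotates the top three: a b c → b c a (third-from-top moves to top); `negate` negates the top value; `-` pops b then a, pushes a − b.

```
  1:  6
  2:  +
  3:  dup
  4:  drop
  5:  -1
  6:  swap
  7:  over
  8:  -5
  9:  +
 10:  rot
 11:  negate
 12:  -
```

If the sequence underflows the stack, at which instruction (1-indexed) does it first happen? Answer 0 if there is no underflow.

2

6  6
+  — needs 2 operands, stack has 1 → underflow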